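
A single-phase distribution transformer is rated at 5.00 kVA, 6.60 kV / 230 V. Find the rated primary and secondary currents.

I_p = S/V_p = 5000/6600 = 0.758 A.
I_s = S/V_s = 5000/230 = 21.7 A.

I_p ≈ 0.758 A, I_s ≈ 21.7 A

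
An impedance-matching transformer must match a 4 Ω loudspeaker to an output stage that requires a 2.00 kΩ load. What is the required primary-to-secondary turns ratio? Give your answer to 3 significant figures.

Z_p/Z_s = (N_p/N_s)², so N_p/N_s = √(2000/4) = √500 = 22.4.

N_p/N_s ≈ 22.4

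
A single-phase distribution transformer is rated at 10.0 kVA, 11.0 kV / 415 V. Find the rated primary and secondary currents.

I_p = S/V_p = 10000/11000 = 0.909 A.
I_s = S/V_s = 10000/415 = 24.1 A.

I_p ≈ 0.909 A, I_s ≈ 24.1 A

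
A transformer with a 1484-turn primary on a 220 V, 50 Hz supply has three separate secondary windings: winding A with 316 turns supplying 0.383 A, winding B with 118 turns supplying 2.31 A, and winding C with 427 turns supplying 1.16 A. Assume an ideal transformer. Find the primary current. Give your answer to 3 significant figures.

I_p ≈ 0.599 A

V_A = 220 × 316/1484 = 46.846 V; V_B = 220 × 118/1484 = 17.493 V; V_C = 220 × 427/1484 = 63.302 V.
P_out = V_A I_A + V_B I_B + V_C I_C = 46.846×0.383 + 17.493×2.31 + 63.302×1.16 = 17.942 + 40.409 + 73.430 = 131.78 W.
Ideal ⇒ P_in = P_out, so I_p = P_out/V_p = 131.78/220 = 0.599 A.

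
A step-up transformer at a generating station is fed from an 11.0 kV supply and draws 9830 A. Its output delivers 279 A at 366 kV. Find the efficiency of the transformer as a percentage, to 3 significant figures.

P_in = 11000 × 9830 = 1.08130×10^8 W.
P_out = 366000 × 279 = 1.02114×10^8 W.
η = P_out/P_in = 1.02114×10^8/(1.08130×10^8) = 0.944.

η ≈ 94.4%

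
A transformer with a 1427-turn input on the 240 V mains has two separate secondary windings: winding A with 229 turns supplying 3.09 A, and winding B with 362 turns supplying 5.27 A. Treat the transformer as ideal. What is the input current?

V_A = 240 × 229/1427 = 38.514 V; V_B = 240 × 362/1427 = 60.883 V.
P_out = V_A I_A + V_B I_B = 38.514×3.09 + 60.883×5.27 = 119.01 + 320.85 = 439.86 W.
Ideal ⇒ P_in = P_out, so I_in = P_out/V_in = 439.86/240 = 1.83 A.

I_in ≈ 1.83 A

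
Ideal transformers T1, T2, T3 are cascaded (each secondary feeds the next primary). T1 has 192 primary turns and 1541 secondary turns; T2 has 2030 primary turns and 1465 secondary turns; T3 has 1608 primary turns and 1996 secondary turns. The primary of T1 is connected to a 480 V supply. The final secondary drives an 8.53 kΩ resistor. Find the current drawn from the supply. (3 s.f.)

Secondary of T1: V = 480.00 × 1541/192 = 3852.5 V.
Secondary of T2: V = 3852.5 × 1465/2030 = 2780.3 V.
Secondary of T3: V = 2780.3 × 1996/1608 = 3451.1 V.
I_load = 3451.1/8530 = 0.40458 A, so P_out = 3451.1 × 0.40458 = 1396.3 W.
All ideal ⇒ P_in = P_out, so I_supply = 1396.3/480 = 2.91 A.

I_supply ≈ 2.91 A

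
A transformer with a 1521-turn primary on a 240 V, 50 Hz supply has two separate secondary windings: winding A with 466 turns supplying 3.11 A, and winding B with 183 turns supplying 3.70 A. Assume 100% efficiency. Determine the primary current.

V_A = 240 × 466/1521 = 73.531 V; V_B = 240 × 183/1521 = 28.876 V.
P_out = V_A I_A + V_B I_B = 73.531×3.11 + 28.876×3.70 = 228.68 + 106.84 = 335.52 W.
Ideal ⇒ P_in = P_out, so I_p = P_out/V_p = 335.52/240 = 1.40 A.

I_p ≈ 1.40 A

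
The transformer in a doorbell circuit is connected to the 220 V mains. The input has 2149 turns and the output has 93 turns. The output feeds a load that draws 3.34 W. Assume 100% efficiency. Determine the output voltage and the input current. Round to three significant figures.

V_out ≈ 9.52 V, I_in ≈ 0.0152 A

V_out = V_in × N_out/N_in = 220 × 93/2149 = 9.5207 V.
I_out = P/V_out = 3.34/9.5207 = 0.35081 A.
I_in = I_out × N_out/N_in = 0.35081 × 93/2149 = 0.0152 A.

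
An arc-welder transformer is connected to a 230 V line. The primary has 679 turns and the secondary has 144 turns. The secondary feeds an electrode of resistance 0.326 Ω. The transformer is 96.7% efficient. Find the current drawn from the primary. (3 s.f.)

I_p ≈ 32.8 A

V_s = 230 × 144/679 = 48.778 V.
I_s = V_s/R = 48.778/0.326 = 149.62 A.
P_out = V_s I_s = 48.778 × 149.62 = 7298.3 W.
P_in = P_out/η = 7298.3/0.967 = 7547.4 W.
I_p = P_in/V_p = 7547.4/230 = 32.8 A.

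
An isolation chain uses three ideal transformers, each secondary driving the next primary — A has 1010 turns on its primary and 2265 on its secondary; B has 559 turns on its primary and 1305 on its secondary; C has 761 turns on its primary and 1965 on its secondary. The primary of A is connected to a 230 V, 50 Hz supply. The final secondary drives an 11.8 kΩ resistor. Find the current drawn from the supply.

Secondary of A: V = 230.00 × 2265/1010 = 515.79 V.
Secondary of B: V = 515.79 × 1305/559 = 1204.1 V.
Secondary of C: V = 1204.1 × 1965/761 = 3109.2 V.
I_load = 3109.2/11800 = 0.26349 A, so P_out = 3109.2 × 0.26349 = 819.26 W.
All ideal ⇒ P_in = P_out, so I_supply = 819.26/230 = 3.56 A.

I_supply ≈ 3.56 A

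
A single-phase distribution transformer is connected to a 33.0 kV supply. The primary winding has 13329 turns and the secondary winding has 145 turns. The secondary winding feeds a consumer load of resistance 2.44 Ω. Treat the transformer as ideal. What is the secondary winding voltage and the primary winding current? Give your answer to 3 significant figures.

V_s ≈ 359 V, I_p ≈ 1.60 A

V_s = V_p × N_s/N_p = 33000 × 145/13329 = 358.99 V.
I_s = V_s/R = 358.99/2.44 = 147.13 A.
I_p = I_s × N_s/N_p = 147.13 × 145/13329 = 1.60 A.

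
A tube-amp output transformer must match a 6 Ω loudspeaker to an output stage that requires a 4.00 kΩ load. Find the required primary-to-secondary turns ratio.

N_p/N_s ≈ 25.8

Z_p/Z_s = (N_p/N_s)², so N_p/N_s = √(4000/6) = √667 = 25.8.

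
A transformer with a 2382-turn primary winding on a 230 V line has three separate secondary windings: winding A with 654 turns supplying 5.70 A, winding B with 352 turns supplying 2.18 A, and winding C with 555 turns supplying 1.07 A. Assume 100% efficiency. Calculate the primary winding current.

I_p ≈ 2.14 A

V_A = 230 × 654/2382 = 63.149 V; V_B = 230 × 352/2382 = 33.988 V; V_C = 230 × 555/2382 = 53.589 V.
P_out = V_A I_A + V_B I_B + V_C I_C = 63.149×5.70 + 33.988×2.18 + 53.589×1.07 = 359.95 + 74.094 + 57.341 = 491.38 W.
Ideal ⇒ P_in = P_out, so I_p = P_out/V_p = 491.38/230 = 2.14 A.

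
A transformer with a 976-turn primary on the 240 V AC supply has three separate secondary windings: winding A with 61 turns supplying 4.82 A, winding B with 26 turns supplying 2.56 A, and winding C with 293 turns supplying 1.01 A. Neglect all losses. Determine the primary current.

I_p ≈ 0.673 A

V_A = 240 × 61/976 = 15.000 V; V_B = 240 × 26/976 = 6.3934 V; V_C = 240 × 293/976 = 72.049 V.
P_out = V_A I_A + V_B I_B + V_C I_C = 15.000×4.82 + 6.3934×2.56 + 72.049×1.01 = 72.300 + 16.367 + 72.770 = 161.44 W.
Ideal ⇒ P_in = P_out, so I_p = P_out/V_p = 161.44/240 = 0.673 A.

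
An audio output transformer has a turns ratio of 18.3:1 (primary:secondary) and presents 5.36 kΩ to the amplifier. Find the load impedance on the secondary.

Z_s ≈ 16.0 Ω

Z_s = Z_p/(N_p/N_s)² = 5360/18.3² = 16.0 Ω.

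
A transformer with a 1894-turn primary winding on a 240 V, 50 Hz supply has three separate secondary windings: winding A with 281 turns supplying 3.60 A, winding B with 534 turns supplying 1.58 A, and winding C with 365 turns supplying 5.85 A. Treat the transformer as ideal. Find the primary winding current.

I_p ≈ 2.11 A

V_A = 240 × 281/1894 = 35.607 V; V_B = 240 × 534/1894 = 67.666 V; V_C = 240 × 365/1894 = 46.251 V.
P_out = V_A I_A + V_B I_B + V_C I_C = 35.607×3.60 + 67.666×1.58 + 46.251×5.85 = 128.19 + 106.91 + 270.57 = 505.67 W.
Ideal ⇒ P_in = P_out, so I_p = P_out/V_p = 505.67/240 = 2.11 A.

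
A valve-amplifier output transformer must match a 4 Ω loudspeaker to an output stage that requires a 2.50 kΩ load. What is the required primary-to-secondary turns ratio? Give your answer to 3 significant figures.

Z_p/Z_s = (N_p/N_s)², so N_p/N_s = √(2500/4) = √625 = 25.0.

N_p/N_s ≈ 25.0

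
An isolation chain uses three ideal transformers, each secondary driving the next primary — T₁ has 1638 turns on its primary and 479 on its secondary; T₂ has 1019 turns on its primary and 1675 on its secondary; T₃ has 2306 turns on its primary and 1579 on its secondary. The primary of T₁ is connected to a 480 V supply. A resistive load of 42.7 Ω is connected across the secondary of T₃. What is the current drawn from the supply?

After T₁: V = 480.00 × 479/1638 = 140.37 V.
After T₂: V = 140.37 × 1675/1019 = 230.73 V.
After T₃: V = 230.73 × 1579/2306 = 157.99 V.
I_load = 157.99/42.7 = 3.7000 A, so P_out = 157.99 × 3.7000 = 584.55 W.
All ideal ⇒ P_in = P_out, so I_supply = 584.55/480 = 1.22 A.

I_supply ≈ 1.22 A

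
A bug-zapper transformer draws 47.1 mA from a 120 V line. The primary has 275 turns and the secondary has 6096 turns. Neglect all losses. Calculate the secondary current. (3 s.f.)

I_s/I_p = N_p/N_s, so I_s = 0.0471 × 275/6096 = 0.00212 A.

I_s ≈ 0.00212 A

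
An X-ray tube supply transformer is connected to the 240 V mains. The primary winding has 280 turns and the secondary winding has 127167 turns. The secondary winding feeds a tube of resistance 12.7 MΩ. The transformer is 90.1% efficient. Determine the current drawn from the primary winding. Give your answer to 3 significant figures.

I_p ≈ 4.33 A

V_s = 240 × 127167/280 = 109000 V.
I_s = V_s/R = 109000/(1.27×10^7) = 0.0085827 A.
P_out = V_s I_s = 109000 × 0.0085827 = 935.52 W.
P_in = P_out/η = 935.52/0.901 = 1038.3 W.
I_p = P_in/V_p = 1038.3/240 = 4.33 A.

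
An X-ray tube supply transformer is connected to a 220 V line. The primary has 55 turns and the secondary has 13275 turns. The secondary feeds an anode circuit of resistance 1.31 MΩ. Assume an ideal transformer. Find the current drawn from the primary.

V_s = V_p × N_s/N_p = 220 × 13275/55 = 53100 V.
I_s = V_s/R = 53100/(1.31×10^6) = 0.040534 A.
For an ideal transformer I_p N_p = I_s N_s, so I_p = 0.040534 × 13275/55 = 9.78 A.

I_p ≈ 9.78 A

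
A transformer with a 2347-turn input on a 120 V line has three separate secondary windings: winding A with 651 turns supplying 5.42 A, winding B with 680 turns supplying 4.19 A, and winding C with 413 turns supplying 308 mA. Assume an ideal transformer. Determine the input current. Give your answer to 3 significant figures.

I_in ≈ 2.77 A

V_A = 120 × 651/2347 = 33.285 V; V_B = 120 × 680/2347 = 34.768 V; V_C = 120 × 413/2347 = 21.116 V.
P_out = V_A I_A + V_B I_B + V_C I_C = 33.285×5.42 + 34.768×4.19 + 21.116×0.308 = 180.40 + 145.68 + 6.5038 = 332.59 W.
Ideal ⇒ P_in = P_out, so I_in = P_out/V_in = 332.59/120 = 2.77 A.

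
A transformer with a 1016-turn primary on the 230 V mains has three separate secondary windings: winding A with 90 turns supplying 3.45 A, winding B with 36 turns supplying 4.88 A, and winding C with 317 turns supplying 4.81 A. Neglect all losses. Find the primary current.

V_A = 230 × 90/1016 = 20.374 V; V_B = 230 × 36/1016 = 8.1496 V; V_C = 230 × 317/1016 = 71.762 V.
P_out = V_A I_A + V_B I_B + V_C I_C = 20.374×3.45 + 8.1496×4.88 + 71.762×4.81 = 70.290 + 39.770 + 345.17 = 455.23 W.
Ideal ⇒ P_in = P_out, so I_p = P_out/V_p = 455.23/230 = 1.98 A.

I_p ≈ 1.98 A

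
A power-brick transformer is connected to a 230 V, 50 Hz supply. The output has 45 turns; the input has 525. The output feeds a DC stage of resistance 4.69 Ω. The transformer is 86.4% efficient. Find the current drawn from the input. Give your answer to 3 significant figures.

V_out = 230 × 45/525 = 19.714 V.
I_out = V_out/R = 19.714/4.69 = 4.2035 A.
P_out = V_out I_out = 19.714 × 4.2035 = 82.868 W.
P_in = P_out/η = 82.868/0.864 = 95.913 W.
I_in = P_in/V_in = 95.913/230 = 0.417 A.

I_in ≈ 0.417 A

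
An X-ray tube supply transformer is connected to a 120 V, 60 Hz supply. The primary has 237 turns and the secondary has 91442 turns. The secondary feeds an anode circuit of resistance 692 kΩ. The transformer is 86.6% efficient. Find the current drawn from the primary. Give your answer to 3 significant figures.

V_s = 120 × 91442/237 = 46300 V.
I_s = V_s/R = 46300/692000 = 0.066907 A.
P_out = V_s I_s = 46300 × 0.066907 = 3097.8 W.
P_in = P_out/η = 3097.8/0.866 = 3577.1 W.
I_p = P_in/V_p = 3577.1/120 = 29.8 A.

I_p ≈ 29.8 A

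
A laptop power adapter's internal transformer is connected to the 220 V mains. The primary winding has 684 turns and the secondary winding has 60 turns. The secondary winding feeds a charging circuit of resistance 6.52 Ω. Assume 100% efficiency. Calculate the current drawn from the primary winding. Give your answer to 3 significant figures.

V_s = V_p × N_s/N_p = 220 × 60/684 = 19.298 V.
I_s = V_s/R = 19.298/6.52 = 2.9599 A.
For an ideal transformer I_p N_p = I_s N_s, so I_p = 2.9599 × 60/684 = 0.260 A.

I_p ≈ 0.260 A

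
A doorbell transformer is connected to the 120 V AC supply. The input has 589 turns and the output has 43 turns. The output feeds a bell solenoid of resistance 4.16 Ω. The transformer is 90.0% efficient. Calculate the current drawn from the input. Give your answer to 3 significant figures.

I_in ≈ 0.171 A

V_out = 120 × 43/589 = 8.7606 V.
I_out = V_out/R = 8.7606/4.16 = 2.1059 A.
P_out = V_out I_out = 8.7606 × 2.1059 = 18.449 W.
P_in = P_out/η = 18.449/0.900 = 20.499 W.
I_in = P_in/V_in = 20.499/120 = 0.171 A.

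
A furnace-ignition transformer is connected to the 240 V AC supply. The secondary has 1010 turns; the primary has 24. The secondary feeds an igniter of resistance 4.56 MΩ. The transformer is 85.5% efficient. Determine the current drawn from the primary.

V_s = 240 × 1010/24 = 10100 V.
I_s = V_s/R = 10100/(4.56×10^6) = 0.0022149 A.
P_out = V_s I_s = 10100 × 0.0022149 = 22.371 W.
P_in = P_out/η = 22.371/0.855 = 26.164 W.
I_p = P_in/V_p = 26.164/240 = 0.109 A.

I_p ≈ 0.109 A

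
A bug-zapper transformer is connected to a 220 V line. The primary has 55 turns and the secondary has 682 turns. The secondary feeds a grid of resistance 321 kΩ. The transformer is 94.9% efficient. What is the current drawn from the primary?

I_p ≈ 0.111 A

V_s = 220 × 682/55 = 2728.0 V.
I_s = V_s/R = 2728.0/321000 = 0.0084984 A.
P_out = V_s I_s = 2728.0 × 0.0084984 = 23.184 W.
P_in = P_out/η = 23.184/0.949 = 24.430 W.
I_p = P_in/V_p = 24.430/220 = 0.111 A.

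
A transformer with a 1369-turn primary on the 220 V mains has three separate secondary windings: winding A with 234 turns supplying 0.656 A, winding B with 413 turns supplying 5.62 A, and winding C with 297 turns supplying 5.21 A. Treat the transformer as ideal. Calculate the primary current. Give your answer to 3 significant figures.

I_p ≈ 2.94 A

V_A = 220 × 234/1369 = 37.604 V; V_B = 220 × 413/1369 = 66.370 V; V_C = 220 × 297/1369 = 47.728 V.
P_out = V_A I_A + V_B I_B + V_C I_C = 37.604×0.656 + 66.370×5.62 + 47.728×5.21 = 24.668 + 373.00 + 248.66 = 646.33 W.
Ideal ⇒ P_in = P_out, so I_p = P_out/V_p = 646.33/220 = 2.94 A.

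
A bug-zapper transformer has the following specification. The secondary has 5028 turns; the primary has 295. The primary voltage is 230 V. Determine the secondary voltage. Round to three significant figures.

V_s ≈ 3920 V

V_s/V_p = N_s/N_p, so V_s = 230 × 5028/295 = 3920 V.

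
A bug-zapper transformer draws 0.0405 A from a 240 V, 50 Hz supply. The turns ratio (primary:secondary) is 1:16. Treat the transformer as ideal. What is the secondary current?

I_s/I_p = N_p/N_s, so I_s = 0.0405 × 1/16 = 0.00253 A.

I_s ≈ 0.00253 A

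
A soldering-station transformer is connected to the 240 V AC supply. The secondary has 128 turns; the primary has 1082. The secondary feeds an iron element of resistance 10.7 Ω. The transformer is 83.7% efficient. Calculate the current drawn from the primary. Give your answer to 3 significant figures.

I_p ≈ 0.375 A

V_s = 240 × 128/1082 = 28.392 V.
I_s = V_s/R = 28.392/10.7 = 2.6534 A.
P_out = V_s I_s = 28.392 × 2.6534 = 75.336 W.
P_in = P_out/η = 75.336/0.837 = 90.007 W.
I_p = P_in/V_p = 90.007/240 = 0.375 A.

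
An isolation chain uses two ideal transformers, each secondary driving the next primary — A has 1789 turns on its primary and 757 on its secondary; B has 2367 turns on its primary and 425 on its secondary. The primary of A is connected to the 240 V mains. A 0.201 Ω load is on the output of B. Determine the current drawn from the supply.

After A: V = 240.00 × 757/1789 = 101.55 V.
After B: V = 101.55 × 425/2367 = 18.234 V.
I_load = 18.234/0.201 = 90.718 A, so P_out = 18.234 × 90.718 = 1654.2 W.
All ideal ⇒ P_in = P_out, so I_supply = 1654.2/240 = 6.89 A.

I_supply ≈ 6.89 A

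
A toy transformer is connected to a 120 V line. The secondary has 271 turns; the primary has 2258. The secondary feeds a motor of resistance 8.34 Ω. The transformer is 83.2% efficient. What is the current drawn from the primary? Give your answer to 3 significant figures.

V_s = 120 × 271/2258 = 14.402 V.
I_s = V_s/R = 14.402/8.34 = 1.7269 A.
P_out = V_s I_s = 14.402 × 1.7269 = 24.871 W.
P_in = P_out/η = 24.871/0.832 = 29.893 W.
I_p = P_in/V_p = 29.893/120 = 0.249 A.

I_p ≈ 0.249 A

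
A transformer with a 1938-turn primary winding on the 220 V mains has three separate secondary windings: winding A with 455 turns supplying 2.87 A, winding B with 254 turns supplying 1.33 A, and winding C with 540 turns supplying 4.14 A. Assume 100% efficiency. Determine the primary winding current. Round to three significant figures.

I_p ≈ 2.00 A

V_A = 220 × 455/1938 = 51.651 V; V_B = 220 × 254/1938 = 28.834 V; V_C = 220 × 540/1938 = 61.300 V.
P_out = V_A I_A + V_B I_B + V_C I_C = 51.651×2.87 + 28.834×1.33 + 61.300×4.14 = 148.24 + 38.349 + 253.78 = 440.37 W.
Ideal ⇒ P_in = P_out, so I_p = P_out/V_p = 440.37/220 = 2.00 A.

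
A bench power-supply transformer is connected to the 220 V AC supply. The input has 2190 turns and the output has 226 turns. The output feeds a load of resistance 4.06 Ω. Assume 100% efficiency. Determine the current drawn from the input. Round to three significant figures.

I_in ≈ 0.577 A

V_out = V_in × N_out/N_in = 220 × 226/2190 = 22.703 V.
I_out = V_out/R = 22.703/4.06 = 5.5919 A.
For an ideal transformer I_in N_in = I_out N_out, so I_in = 5.5919 × 226/2190 = 0.577 A.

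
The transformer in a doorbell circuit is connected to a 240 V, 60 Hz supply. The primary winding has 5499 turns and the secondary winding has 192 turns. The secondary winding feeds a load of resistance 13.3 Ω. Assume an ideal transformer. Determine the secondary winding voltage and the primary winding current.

V_s = V_p × N_s/N_p = 240 × 192/5499 = 8.3797 V.
I_s = V_s/R = 8.3797/13.3 = 0.63005 A.
I_p = I_s × N_s/N_p = 0.63005 × 192/5499 = 0.0220 A.

V_s ≈ 8.38 V, I_p ≈ 0.0220 A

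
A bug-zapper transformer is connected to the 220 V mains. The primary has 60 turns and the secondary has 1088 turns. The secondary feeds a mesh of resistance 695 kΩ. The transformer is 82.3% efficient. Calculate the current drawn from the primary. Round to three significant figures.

V_s = 220 × 1088/60 = 3989.3 V.
I_s = V_s/R = 3989.3/695000 = 0.0057400 A.
P_out = V_s I_s = 3989.3 × 0.0057400 = 22.899 W.
P_in = P_out/η = 22.899/0.823 = 27.824 W.
I_p = P_in/V_p = 27.824/220 = 0.126 A.

I_p ≈ 0.126 A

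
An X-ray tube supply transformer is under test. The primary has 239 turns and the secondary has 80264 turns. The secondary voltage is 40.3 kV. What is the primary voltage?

V_p/V_s = N_p/N_s, so V_p = 40300 × 239/80264 = 120 V.

V_p ≈ 120 V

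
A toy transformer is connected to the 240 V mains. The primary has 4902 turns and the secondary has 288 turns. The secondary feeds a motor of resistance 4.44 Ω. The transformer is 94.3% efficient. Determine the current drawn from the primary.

I_p ≈ 0.198 A

V_s = 240 × 288/4902 = 14.100 V.
I_s = V_s/R = 14.100/4.44 = 3.1758 A.
P_out = V_s I_s = 14.100 × 3.1758 = 44.779 W.
P_in = P_out/η = 44.779/0.943 = 47.486 W.
I_p = P_in/V_p = 47.486/240 = 0.198 A.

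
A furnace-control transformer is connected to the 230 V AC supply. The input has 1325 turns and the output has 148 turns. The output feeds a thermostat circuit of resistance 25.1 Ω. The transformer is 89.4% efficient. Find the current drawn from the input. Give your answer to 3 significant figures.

V_out = 230 × 148/1325 = 25.691 V.
I_out = V_out/R = 25.691/25.1 = 1.0235 A.
P_out = V_out I_out = 25.691 × 1.0235 = 26.295 W.
P_in = P_out/η = 26.295/0.894 = 29.413 W.
I_in = P_in/V_in = 29.413/230 = 0.128 A.

I_in ≈ 0.128 A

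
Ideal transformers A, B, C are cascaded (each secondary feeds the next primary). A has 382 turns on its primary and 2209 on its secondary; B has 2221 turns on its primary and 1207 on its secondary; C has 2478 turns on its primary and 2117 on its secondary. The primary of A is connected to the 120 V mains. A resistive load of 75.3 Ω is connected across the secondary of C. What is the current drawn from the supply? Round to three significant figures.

I_supply ≈ 11.5 A

Secondary of A: V = 120.00 × 2209/382 = 693.93 V.
Secondary of B: V = 693.93 × 1207/2221 = 377.11 V.
Secondary of C: V = 377.11 × 2117/2478 = 322.18 V.
I_load = 322.18/75.3 = 4.2786 A, so P_out = 322.18 × 4.2786 = 1378.4 W.
All ideal ⇒ P_in = P_out, so I_supply = 1378.4/120 = 11.5 A.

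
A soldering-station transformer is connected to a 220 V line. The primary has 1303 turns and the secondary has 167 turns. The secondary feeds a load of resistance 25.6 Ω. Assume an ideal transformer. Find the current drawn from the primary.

I_p ≈ 0.141 A

V_s = V_p × N_s/N_p = 220 × 167/1303 = 28.196 V.
I_s = V_s/R = 28.196/25.6 = 1.1014 A.
For an ideal transformer I_p N_p = I_s N_s, so I_p = 1.1014 × 167/1303 = 0.141 A.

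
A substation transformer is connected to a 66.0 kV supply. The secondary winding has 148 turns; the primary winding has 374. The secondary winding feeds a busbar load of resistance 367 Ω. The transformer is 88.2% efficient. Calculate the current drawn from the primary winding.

V_s = 66000 × 148/374 = 26118 V.
I_s = V_s/R = 26118/367 = 71.165 A.
P_out = V_s I_s = 26118 × 71.165 = 1.8587×10^6 W.
P_in = P_out/η = 1.8587×10^6/0.882 = 2.1073×10^6 W.
I_p = P_in/V_p = 2.1073×10^6/66000 = 31.9 A.

I_p ≈ 31.9 A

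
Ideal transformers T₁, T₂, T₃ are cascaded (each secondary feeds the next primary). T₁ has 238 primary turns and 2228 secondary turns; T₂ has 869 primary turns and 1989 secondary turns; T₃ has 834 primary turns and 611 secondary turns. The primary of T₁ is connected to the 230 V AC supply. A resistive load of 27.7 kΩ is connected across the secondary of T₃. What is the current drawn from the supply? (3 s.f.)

After T₁: V = 230.00 × 2228/238 = 2153.1 V.
After T₂: V = 2153.1 × 1989/869 = 4928.1 V.
After T₃: V = 4928.1 × 611/834 = 3610.4 V.
I_load = 3610.4/27700 = 0.13034 A, so P_out = 3610.4 × 0.13034 = 470.58 W.
All ideal ⇒ P_in = P_out, so I_supply = 470.58/230 = 2.05 A.

I_supply ≈ 2.05 A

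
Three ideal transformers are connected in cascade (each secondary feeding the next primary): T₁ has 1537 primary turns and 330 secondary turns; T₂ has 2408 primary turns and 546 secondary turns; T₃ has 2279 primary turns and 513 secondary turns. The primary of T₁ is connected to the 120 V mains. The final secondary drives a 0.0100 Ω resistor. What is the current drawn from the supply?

Secondary of T₁: V = 120.00 × 330/1537 = 25.764 V.
Secondary of T₂: V = 25.764 × 546/2408 = 5.8419 V.
Secondary of T₃: V = 5.8419 × 513/2279 = 1.3150 V.
I_load = 1.3150/0.0100 = 131.50 A, so P_out = 1.3150 × 131.50 = 172.93 W.
All ideal ⇒ P_in = P_out, so I_supply = 172.93/120 = 1.44 A.

I_supply ≈ 1.44 A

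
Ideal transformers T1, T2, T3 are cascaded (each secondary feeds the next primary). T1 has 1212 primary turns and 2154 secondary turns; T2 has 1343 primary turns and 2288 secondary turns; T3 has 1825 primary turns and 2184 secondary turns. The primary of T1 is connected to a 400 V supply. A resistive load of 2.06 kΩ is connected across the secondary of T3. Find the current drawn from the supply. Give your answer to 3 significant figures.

Secondary of T1: V = 400.00 × 2154/1212 = 710.89 V.
Secondary of T2: V = 710.89 × 2288/1343 = 1211.1 V.
Secondary of T3: V = 1211.1 × 2184/1825 = 1449.3 V.
I_load = 1449.3/2060 = 0.70357 A, so P_out = 1449.3 × 0.70357 = 1019.7 W.
All ideal ⇒ P_in = P_out, so I_supply = 1019.7/400 = 2.55 A.

I_supply ≈ 2.55 A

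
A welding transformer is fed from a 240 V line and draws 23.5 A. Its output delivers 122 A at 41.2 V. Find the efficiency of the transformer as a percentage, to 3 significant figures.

η ≈ 89.1%

P_in = 240 × 23.5 = 5640.00 W.
P_out = 41.2 × 122 = 5026.40 W.
η = P_out/P_in = 5026.40/5640.00 = 0.891.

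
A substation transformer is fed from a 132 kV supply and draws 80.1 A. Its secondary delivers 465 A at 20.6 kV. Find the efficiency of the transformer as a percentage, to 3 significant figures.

P_in = 132000 × 80.1 = 1.05732×10^7 W.
P_out = 20600 × 465 = 9.57900×10^6 W.
η = P_out/P_in = 9.57900×10^6/(1.05732×10^7) = 0.906.

η ≈ 90.6%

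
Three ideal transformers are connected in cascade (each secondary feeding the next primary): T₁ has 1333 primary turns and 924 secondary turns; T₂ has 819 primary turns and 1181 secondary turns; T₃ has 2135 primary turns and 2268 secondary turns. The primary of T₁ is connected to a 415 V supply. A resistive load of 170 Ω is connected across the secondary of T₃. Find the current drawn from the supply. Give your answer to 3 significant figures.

I_supply ≈ 2.75 A

After T₁: V = 415.00 × 924/1333 = 287.67 V.
After T₂: V = 287.67 × 1181/819 = 414.82 V.
After T₃: V = 414.82 × 2268/2135 = 440.66 V.
I_load = 440.66/170 = 2.5921 A, so P_out = 440.66 × 2.5921 = 1142.2 W.
All ideal ⇒ P_in = P_out, so I_supply = 1142.2/415 = 2.75 A.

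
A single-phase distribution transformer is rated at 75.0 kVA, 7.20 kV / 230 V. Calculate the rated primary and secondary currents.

I_p ≈ 10.4 A, I_s ≈ 326 A

I_p = S/V_p = 75000/7200 = 10.4 A.
I_s = S/V_s = 75000/230 = 326 A.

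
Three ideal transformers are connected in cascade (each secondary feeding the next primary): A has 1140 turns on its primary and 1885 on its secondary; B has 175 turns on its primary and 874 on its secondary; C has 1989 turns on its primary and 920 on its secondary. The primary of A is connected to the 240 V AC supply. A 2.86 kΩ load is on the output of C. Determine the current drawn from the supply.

Secondary of A: V = 240.00 × 1885/1140 = 396.84 V.
Secondary of B: V = 396.84 × 874/175 = 1981.9 V.
Secondary of C: V = 1981.9 × 920/1989 = 916.74 V.
I_load = 916.74/2860 = 0.32054 A, so P_out = 916.74 × 0.32054 = 293.85 W.
All ideal ⇒ P_in = P_out, so I_supply = 293.85/240 = 1.22 A.

I_supply ≈ 1.22 A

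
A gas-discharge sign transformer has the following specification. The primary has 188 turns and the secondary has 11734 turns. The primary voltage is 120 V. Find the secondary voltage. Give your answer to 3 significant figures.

V_s ≈ 7490 V

V_s/V_p = N_s/N_p, so V_s = 120 × 11734/188 = 7490 V.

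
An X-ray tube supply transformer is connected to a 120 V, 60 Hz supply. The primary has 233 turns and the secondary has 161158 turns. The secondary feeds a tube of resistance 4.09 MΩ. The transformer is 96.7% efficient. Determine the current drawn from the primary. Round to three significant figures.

I_p ≈ 14.5 A

V_s = 120 × 161158/233 = 83000 V.
I_s = V_s/R = 83000/(4.09×10^6) = 0.020293 A.
P_out = V_s I_s = 83000 × 0.020293 = 1684.3 W.
P_in = P_out/η = 1684.3/0.967 = 1741.8 W.
I_p = P_in/V_p = 1741.8/120 = 14.5 A.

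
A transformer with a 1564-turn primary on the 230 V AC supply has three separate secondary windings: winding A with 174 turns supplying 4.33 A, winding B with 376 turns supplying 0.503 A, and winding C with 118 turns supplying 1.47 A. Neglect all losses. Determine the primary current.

I_p ≈ 0.714 A

V_A = 230 × 174/1564 = 25.588 V; V_B = 230 × 376/1564 = 55.294 V; V_C = 230 × 118/1564 = 17.353 V.
P_out = V_A I_A + V_B I_B + V_C I_C = 25.588×4.33 + 55.294×0.503 + 17.353×1.47 = 110.80 + 27.813 + 25.509 = 164.12 W.
Ideal ⇒ P_in = P_out, so I_p = P_out/V_p = 164.12/230 = 0.714 A.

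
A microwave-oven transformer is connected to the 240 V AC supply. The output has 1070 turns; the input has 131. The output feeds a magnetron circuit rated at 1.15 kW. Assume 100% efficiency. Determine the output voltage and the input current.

V_out ≈ 1960 V, I_in ≈ 4.79 A

V_out = V_in × N_out/N_in = 240 × 1070/131 = 1960.3 V.
I_out = P/V_out = 1150/1960.3 = 0.58664 A.
I_in = I_out × N_out/N_in = 0.58664 × 1070/131 = 4.79 A.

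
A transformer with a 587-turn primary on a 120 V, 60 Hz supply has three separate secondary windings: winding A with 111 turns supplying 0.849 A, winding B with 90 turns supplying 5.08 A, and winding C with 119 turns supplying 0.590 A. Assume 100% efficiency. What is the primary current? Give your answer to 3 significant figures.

I_p ≈ 1.06 A

V_A = 120 × 111/587 = 22.692 V; V_B = 120 × 90/587 = 18.399 V; V_C = 120 × 119/587 = 24.327 V.
P_out = V_A I_A + V_B I_B + V_C I_C = 22.692×0.849 + 18.399×5.08 + 24.327×0.590 = 19.265 + 93.465 + 14.353 = 127.08 W.
Ideal ⇒ P_in = P_out, so I_p = P_out/V_p = 127.08/120 = 1.06 A.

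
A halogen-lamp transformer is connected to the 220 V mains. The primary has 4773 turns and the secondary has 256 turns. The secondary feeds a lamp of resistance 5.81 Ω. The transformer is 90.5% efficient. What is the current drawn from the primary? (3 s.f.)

I_p ≈ 0.120 A

V_s = 220 × 256/4773 = 11.800 V.
I_s = V_s/R = 11.800/5.81 = 2.0309 A.
P_out = V_s I_s = 11.800 × 2.0309 = 23.964 W.
P_in = P_out/η = 23.964/0.905 = 26.480 W.
I_p = P_in/V_p = 26.480/220 = 0.120 A.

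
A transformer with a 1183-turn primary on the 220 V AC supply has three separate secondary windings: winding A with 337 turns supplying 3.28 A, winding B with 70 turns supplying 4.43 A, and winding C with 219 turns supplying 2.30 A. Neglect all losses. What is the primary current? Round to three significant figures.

I_p ≈ 1.62 A

V_A = 220 × 337/1183 = 62.671 V; V_B = 220 × 70/1183 = 13.018 V; V_C = 220 × 219/1183 = 40.727 V.
P_out = V_A I_A + V_B I_B + V_C I_C = 62.671×3.28 + 13.018×4.43 + 40.727×2.30 = 205.56 + 57.669 + 93.672 = 356.90 W.
Ideal ⇒ P_in = P_out, so I_p = P_out/V_p = 356.90/220 = 1.62 A.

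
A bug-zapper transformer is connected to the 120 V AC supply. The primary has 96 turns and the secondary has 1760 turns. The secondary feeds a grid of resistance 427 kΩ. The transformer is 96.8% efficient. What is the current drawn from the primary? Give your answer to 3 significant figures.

V_s = 120 × 1760/96 = 2200.0 V.
I_s = V_s/R = 2200.0/427000 = 0.0051522 A.
P_out = V_s I_s = 2200.0 × 0.0051522 = 11.335 W.
P_in = P_out/η = 11.335/0.968 = 11.710 W.
I_p = P_in/V_p = 11.710/120 = 0.0976 A.

I_p ≈ 0.0976 A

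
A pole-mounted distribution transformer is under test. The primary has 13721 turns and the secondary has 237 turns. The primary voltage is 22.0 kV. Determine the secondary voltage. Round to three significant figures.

V_s ≈ 380 V

V_s/V_p = N_s/N_p, so V_s = 22000 × 237/13721 = 380 V.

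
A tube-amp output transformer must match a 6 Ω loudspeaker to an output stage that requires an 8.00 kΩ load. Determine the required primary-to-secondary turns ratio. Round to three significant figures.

N_p/N_s ≈ 36.5

Z_p/Z_s = (N_p/N_s)², so N_p/N_s = √(8000/6) = √1330 = 36.5.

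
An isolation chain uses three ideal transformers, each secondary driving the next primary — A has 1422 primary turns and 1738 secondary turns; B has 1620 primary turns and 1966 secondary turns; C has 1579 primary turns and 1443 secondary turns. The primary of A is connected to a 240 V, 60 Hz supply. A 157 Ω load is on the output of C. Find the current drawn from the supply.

Secondary of A: V = 240.00 × 1738/1422 = 293.33 V.
Secondary of B: V = 293.33 × 1966/1620 = 355.98 V.
Secondary of C: V = 355.98 × 1443/1579 = 325.32 V.
I_load = 325.32/157 = 2.0721 A, so P_out = 325.32 × 2.0721 = 674.11 W.
All ideal ⇒ P_in = P_out, so I_supply = 674.11/240 = 2.81 A.

I_supply ≈ 2.81 A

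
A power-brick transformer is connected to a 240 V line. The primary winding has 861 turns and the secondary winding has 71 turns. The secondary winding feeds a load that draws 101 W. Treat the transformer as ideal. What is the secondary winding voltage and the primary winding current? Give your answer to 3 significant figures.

V_s ≈ 19.8 V, I_p ≈ 0.421 A

V_s = V_p × N_s/N_p = 240 × 71/861 = 19.791 V.
I_s = P/V_s = 101/19.791 = 5.1033 A.
I_p = I_s × N_s/N_p = 5.1033 × 71/861 = 0.421 A.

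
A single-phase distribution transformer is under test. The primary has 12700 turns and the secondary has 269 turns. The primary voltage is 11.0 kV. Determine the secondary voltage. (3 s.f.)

V_s/V_p = N_s/N_p, so V_s = 11000 × 269/12700 = 233 V.

V_s ≈ 233 V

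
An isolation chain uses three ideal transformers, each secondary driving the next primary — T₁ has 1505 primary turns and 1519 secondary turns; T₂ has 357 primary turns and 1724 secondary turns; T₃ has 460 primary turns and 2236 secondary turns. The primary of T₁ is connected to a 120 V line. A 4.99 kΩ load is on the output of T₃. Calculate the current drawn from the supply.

Secondary of T₁: V = 120.00 × 1519/1505 = 121.12 V.
Secondary of T₂: V = 121.12 × 1724/357 = 584.89 V.
Secondary of T₃: V = 584.89 × 2236/460 = 2843.1 V.
I_load = 2843.1/4990 = 0.56975 A, so P_out = 2843.1 × 0.56975 = 1619.8 W.
All ideal ⇒ P_in = P_out, so I_supply = 1619.8/120 = 13.5 A.

I_supply ≈ 13.5 A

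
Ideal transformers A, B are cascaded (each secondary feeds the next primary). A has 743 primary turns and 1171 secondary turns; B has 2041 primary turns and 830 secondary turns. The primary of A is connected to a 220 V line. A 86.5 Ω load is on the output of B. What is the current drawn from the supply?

Secondary of A: V = 220.00 × 1171/743 = 346.73 V.
Secondary of B: V = 346.73 × 830/2041 = 141.00 V.
I_load = 141.00/86.5 = 1.6301 A, so P_out = 141.00 × 1.6301 = 229.85 W.
All ideal ⇒ P_in = P_out, so I_supply = 229.85/220 = 1.04 A.

I_supply ≈ 1.04 A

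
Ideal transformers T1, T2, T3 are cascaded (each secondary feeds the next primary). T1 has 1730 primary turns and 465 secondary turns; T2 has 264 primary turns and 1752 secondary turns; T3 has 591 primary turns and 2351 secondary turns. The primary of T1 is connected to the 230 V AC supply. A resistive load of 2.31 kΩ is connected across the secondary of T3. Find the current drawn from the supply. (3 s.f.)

I_supply ≈ 5.01 A

After T1: V = 230.00 × 465/1730 = 61.821 V.
After T2: V = 61.821 × 1752/264 = 410.27 V.
After T3: V = 410.27 × 2351/591 = 1632.0 V.
I_load = 1632.0/2310 = 0.70651 A, so P_out = 1632.0 × 0.70651 = 1153.0 W.
All ideal ⇒ P_in = P_out, so I_supply = 1153.0/230 = 5.01 A.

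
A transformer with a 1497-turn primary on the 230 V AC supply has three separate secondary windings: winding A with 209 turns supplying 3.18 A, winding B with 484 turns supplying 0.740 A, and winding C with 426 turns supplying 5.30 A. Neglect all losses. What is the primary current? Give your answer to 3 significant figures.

I_p ≈ 2.19 A

V_A = 230 × 209/1497 = 32.111 V; V_B = 230 × 484/1497 = 74.362 V; V_C = 230 × 426/1497 = 65.451 V.
P_out = V_A I_A + V_B I_B + V_C I_C = 32.111×3.18 + 74.362×0.740 + 65.451×5.30 = 102.11 + 55.028 + 346.89 = 504.03 W.
Ideal ⇒ P_in = P_out, so I_p = P_out/V_p = 504.03/230 = 2.19 A.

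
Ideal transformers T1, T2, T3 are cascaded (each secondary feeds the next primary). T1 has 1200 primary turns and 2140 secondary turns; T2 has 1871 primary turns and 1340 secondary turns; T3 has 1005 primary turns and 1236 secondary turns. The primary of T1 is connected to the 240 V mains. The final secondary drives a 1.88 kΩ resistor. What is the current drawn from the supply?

I_supply ≈ 0.315 A

After T1: V = 240.00 × 2140/1200 = 428.00 V.
After T2: V = 428.00 × 1340/1871 = 306.53 V.
After T3: V = 306.53 × 1236/1005 = 376.99 V.
I_load = 376.99/1880 = 0.20053 A, so P_out = 376.99 × 0.20053 = 75.596 W.
All ideal ⇒ P_in = P_out, so I_supply = 75.596/240 = 0.315 A.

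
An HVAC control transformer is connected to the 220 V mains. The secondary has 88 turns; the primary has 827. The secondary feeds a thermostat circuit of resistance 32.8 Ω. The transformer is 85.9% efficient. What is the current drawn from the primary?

I_p ≈ 0.0884 A

V_s = 220 × 88/827 = 23.410 V.
I_s = V_s/R = 23.410/32.8 = 0.71372 A.
P_out = V_s I_s = 23.410 × 0.71372 = 16.708 W.
P_in = P_out/η = 16.708/0.859 = 19.451 W.
I_p = P_in/V_p = 19.451/220 = 0.0884 A.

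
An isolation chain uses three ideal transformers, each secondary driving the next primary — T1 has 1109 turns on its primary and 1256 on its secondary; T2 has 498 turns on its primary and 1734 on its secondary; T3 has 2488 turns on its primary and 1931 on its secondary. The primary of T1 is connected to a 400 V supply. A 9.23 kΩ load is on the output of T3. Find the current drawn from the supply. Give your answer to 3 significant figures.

After T1: V = 400.00 × 1256/1109 = 453.02 V.
After T2: V = 453.02 × 1734/498 = 1577.4 V.
After T3: V = 1577.4 × 1931/2488 = 1224.2 V.
I_load = 1224.2/9230 = 0.13264 A, so P_out = 1224.2 × 0.13264 = 162.38 W.
All ideal ⇒ P_in = P_out, so I_supply = 162.38/400 = 0.406 A.

I_supply ≈ 0.406 A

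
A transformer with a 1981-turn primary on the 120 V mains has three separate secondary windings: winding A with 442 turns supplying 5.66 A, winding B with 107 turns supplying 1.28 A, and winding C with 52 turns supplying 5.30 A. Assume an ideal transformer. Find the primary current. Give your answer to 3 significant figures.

I_p ≈ 1.47 A

V_A = 120 × 442/1981 = 26.774 V; V_B = 120 × 107/1981 = 6.4816 V; V_C = 120 × 52/1981 = 3.1499 V.
P_out = V_A I_A + V_B I_B + V_C I_C = 26.774×5.66 + 6.4816×1.28 + 3.1499×5.30 = 151.54 + 8.2964 + 16.695 = 176.53 W.
Ideal ⇒ P_in = P_out, so I_p = P_out/V_p = 176.53/120 = 1.47 A.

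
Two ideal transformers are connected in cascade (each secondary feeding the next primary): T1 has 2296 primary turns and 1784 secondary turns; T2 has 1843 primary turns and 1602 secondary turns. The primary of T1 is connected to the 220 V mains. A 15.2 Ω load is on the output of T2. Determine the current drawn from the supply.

Secondary of T1: V = 220.00 × 1784/2296 = 170.94 V.
Secondary of T2: V = 170.94 × 1602/1843 = 148.59 V.
I_load = 148.59/15.2 = 9.7755 A, so P_out = 148.59 × 9.7755 = 1452.5 W.
All ideal ⇒ P_in = P_out, so I_supply = 1452.5/220 = 6.60 A.

I_supply ≈ 6.60 A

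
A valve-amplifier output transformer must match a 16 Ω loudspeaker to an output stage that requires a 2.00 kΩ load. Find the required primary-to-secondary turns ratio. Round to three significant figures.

N_p/N_s ≈ 11.2

Z_p/Z_s = (N_p/N_s)², so N_p/N_s = √(2000/16) = √125 = 11.2.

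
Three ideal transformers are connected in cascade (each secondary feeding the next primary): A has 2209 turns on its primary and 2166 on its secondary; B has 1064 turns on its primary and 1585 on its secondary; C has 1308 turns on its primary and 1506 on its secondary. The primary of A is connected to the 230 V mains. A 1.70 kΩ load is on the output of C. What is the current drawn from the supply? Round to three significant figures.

I_supply ≈ 0.383 A

After A: V = 230.00 × 2166/2209 = 225.52 V.
After B: V = 225.52 × 1585/1064 = 335.95 V.
After C: V = 335.95 × 1506/1308 = 386.81 V.
I_load = 386.81/1700 = 0.22753 A, so P_out = 386.81 × 0.22753 = 88.012 W.
All ideal ⇒ P_in = P_out, so I_supply = 88.012/230 = 0.383 A.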